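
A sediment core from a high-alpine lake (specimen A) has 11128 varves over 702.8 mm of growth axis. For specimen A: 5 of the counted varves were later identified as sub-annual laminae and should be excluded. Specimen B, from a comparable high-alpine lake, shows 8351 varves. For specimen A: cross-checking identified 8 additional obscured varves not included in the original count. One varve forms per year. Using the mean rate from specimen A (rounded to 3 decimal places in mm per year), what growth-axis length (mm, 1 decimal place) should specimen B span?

Specimen A: adjusted count: 11128 − 5 + 8 = 11131 varves.
A: 702.8 mm over 11131 years gives 702.8 / 11131 ≈ 0.063 mm/yr.
B's length ≈ 0.063 × 8351 = 526.1 mm.

526.1 mm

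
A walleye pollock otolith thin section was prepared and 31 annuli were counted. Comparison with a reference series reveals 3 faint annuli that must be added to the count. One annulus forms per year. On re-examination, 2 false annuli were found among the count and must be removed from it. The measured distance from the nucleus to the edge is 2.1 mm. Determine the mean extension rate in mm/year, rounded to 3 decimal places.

Adjusted count: 31 − 2 + 3 = 32 annuli.
Mean rate = 2.1 mm / 32 years ≈ 0.066 mm/year.

0.066 mm/year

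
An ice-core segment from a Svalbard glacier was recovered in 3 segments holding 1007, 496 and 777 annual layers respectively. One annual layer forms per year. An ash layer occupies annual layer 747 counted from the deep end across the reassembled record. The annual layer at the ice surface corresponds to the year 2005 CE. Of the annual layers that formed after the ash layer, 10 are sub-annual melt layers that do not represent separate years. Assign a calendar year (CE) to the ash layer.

482 CE

Total annual layers = 1007 + 496 + 777 = 2280.
The ash layer sits at annual layer 747 from the deep end, so 2280 − 747 = 1533 annual layers formed after it.
1533 − 10 false = 1523 true annual layers after the ash layer.
2005 − 1523 = 482 CE.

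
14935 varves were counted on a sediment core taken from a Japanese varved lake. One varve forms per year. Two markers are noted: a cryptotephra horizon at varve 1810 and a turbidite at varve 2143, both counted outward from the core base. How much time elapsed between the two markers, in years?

2143 − 1810 = 333 varves lie between the two events.
At one varve per year, 333 years elapsed between them.

333 years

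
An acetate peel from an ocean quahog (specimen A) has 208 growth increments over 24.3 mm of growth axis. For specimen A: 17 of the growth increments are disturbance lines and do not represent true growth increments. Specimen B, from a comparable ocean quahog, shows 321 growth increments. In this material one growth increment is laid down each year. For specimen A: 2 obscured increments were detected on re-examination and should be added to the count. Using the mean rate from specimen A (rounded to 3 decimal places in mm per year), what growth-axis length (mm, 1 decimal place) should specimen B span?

Specimen A: adjusted count: 208 − 17 + 2 = 193 growth increments.
A: 24.3 mm over 193 years gives 24.3 / 193 ≈ 0.126 mm/year.
For B, 0.126 mm/year × 321 years = 40.4 mm.

40.4 mm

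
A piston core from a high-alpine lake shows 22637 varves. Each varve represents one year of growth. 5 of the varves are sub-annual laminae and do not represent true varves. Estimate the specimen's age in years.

True varve count = 22637 − 5 = 22632.
One varve per year makes the duration 22632 years.

22632 years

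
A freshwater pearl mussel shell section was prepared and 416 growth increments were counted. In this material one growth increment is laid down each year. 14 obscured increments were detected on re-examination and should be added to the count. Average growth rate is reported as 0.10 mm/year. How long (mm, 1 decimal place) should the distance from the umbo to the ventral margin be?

43.0 mm

Adjusted count: 416 + 14 = 430 growth increments.
Length ≈ 0.10 × 430 = 43.0 mm.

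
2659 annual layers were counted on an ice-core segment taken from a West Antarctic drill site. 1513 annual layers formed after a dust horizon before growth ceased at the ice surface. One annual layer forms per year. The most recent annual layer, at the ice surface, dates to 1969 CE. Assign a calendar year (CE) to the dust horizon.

1513 annual layers post-date the dust horizon.
Counting back 1513 years from 1969 CE places the dust horizon in 1969 − 1513 = 456 CE.

456 CE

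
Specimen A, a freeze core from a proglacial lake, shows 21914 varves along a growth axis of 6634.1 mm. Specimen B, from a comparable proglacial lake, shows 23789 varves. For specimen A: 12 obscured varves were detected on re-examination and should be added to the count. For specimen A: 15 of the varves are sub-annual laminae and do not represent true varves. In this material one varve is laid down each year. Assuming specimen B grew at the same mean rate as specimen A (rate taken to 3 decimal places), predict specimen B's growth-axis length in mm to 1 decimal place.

7208.1 mm

Specimen A: adjusted count: 21914 − 15 + 12 = 21911 varves.
A: Mean rate = 6634.1 mm / 21911 years ≈ 0.303 mm/year.
For B, 0.303 mm/year × 23789 years = 7208.1 mm.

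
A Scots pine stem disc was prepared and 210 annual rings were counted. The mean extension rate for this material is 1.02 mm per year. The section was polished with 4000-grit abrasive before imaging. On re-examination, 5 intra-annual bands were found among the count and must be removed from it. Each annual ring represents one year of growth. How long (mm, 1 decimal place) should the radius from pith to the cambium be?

209.1 mm

After corrections the count is 210 − 5 = 205 annual rings.
205 years at 1.02 mm/year gives 1.02 × 205 = 209.1 mm.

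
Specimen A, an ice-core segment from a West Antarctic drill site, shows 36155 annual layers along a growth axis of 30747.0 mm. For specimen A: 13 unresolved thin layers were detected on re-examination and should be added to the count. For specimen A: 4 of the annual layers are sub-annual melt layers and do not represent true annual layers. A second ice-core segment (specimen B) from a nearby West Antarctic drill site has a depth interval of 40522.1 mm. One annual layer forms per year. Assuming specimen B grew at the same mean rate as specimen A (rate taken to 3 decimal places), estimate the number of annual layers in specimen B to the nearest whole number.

47673 annual layers

Specimen A: true annual layer count = 36155 − 4 + 13 = 36164.
A: Extension rate ≈ 30747.0 / 36164 = 0.850 mm/yr.
For B, 40522.1 / 0.850 = 47673.06 years ≈ 47673 annual layers.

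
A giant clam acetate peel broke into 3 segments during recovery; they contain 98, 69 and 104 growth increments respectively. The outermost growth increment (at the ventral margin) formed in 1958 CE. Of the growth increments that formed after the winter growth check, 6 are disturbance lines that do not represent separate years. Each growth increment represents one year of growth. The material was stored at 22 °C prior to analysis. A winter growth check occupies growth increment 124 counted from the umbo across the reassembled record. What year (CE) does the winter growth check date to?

1817 CE

Total growth increments = 98 + 69 + 104 = 271.
Between growth increment 124 and the ventral margin there are 271 − 124 = 147 growth increments.
147 − 6 false = 141 true growth increments after the winter growth check.
Counting back 141 years from 1958 CE places the winter growth check in 1958 − 141 = 1817 CE.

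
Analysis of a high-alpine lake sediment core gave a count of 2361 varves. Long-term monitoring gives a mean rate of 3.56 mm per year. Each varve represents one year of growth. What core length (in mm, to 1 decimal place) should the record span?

8405.2 mm

The record spans 2361 years at 3.56 mm per year.
Length ≈ 3.56 × 2361 = 8405.2 mm.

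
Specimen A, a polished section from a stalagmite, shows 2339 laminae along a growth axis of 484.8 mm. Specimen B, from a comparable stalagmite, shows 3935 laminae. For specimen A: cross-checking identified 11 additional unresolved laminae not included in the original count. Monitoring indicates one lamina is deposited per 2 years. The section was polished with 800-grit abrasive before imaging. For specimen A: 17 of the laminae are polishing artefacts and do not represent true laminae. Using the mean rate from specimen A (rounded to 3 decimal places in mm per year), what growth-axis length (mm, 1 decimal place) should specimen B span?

Specimen A: true lamina count = 2339 − 17 + 11 = 2333.
Specimen A: 2333 laminae at 2 years each span 2333 × 2 = 4666 years.
A: Extension rate ≈ 484.8 / 4666 = 0.104 mm/yr.
Specimen B: 3935 laminae at 2 years each span 3935 × 2 = 7870 years. B's length ≈ 0.104 × 7870 = 818.5 mm.

818.5 mm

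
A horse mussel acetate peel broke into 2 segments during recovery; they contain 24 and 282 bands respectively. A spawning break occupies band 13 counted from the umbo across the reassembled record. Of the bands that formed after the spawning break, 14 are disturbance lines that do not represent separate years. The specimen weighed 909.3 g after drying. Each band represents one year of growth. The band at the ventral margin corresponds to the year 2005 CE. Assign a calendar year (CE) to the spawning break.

1726 CE

Total bands = 24 + 282 = 306.
The spawning break sits at band 13 from the umbo, so 306 − 13 = 293 bands formed after it.
Removing the 14 false bands leaves 293 − 14 = 279 true bands beyond the spawning break.
The band at the ventral margin is 2005 CE, so the spawning break dates to 2005 − 279 = 1726 CE.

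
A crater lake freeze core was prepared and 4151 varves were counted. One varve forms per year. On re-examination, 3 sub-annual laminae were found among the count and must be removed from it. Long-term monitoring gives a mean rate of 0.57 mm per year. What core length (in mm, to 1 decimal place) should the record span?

After corrections the count is 4151 − 3 = 4148 varves.
Predicted length = 0.57 mm/year × 4148 years = 2364.4 mm.

2364.4 mm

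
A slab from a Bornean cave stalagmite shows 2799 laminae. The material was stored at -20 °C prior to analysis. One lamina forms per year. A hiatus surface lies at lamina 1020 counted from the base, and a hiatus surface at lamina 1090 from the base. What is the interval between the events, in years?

70 yr

1090 − 1020 = 70 laminae lie between the two events.
At one lamina per year, 70 years elapsed between them.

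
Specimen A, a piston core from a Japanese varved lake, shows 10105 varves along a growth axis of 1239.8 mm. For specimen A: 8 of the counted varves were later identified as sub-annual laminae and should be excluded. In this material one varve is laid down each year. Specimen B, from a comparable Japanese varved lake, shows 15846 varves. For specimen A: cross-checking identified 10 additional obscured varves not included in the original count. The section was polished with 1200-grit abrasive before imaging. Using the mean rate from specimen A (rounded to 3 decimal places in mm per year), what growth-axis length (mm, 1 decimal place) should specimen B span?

1949.1 mm

Specimen A: after corrections the count is 10105 − 8 + 10 = 10107 varves.
A: 1239.8 mm over 10107 years gives 1239.8 / 10107 ≈ 0.123 mm per year.
For B, 0.123 mm/year × 15846 years = 1949.1 mm.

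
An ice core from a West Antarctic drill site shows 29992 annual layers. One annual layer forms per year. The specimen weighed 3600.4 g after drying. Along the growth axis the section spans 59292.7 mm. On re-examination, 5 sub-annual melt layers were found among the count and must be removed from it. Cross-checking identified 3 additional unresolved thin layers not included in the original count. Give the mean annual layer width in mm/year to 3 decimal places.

1.977 mm/year

True annual layer count = 29992 − 5 + 3 = 29990.
59292.7 mm over 29990 years gives 59292.7 / 29990 ≈ 1.977 mm/year.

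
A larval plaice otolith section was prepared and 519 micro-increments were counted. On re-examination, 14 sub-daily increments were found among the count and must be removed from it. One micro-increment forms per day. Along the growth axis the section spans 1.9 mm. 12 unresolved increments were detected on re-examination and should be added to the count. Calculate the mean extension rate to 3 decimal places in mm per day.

0.004 mm per day

True micro-increment count = 519 − 14 + 12 = 517.
1.9 mm over 517 days gives 1.9 / 517 ≈ 0.004 mm per day.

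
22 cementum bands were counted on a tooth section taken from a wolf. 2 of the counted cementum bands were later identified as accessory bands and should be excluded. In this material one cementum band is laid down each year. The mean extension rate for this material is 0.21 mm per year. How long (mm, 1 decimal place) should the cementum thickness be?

4.2 mm

After corrections the count is 22 − 2 = 20 cementum bands.
20 years at 0.21 mm/year gives 0.21 × 20 = 4.2 mm.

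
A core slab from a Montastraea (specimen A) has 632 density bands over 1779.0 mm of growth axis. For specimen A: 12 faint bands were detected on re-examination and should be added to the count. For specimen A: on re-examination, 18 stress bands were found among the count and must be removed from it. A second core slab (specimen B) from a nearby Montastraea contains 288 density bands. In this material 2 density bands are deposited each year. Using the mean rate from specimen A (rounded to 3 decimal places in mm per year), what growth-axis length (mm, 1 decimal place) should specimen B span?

Specimen A: adjusted count: 632 − 18 + 12 = 626 density bands.
Specimen A: with 2 density bands per year, 626 / 2 = 313 years.
A: 1779.0 mm over 313 years gives 1779.0 / 313 ≈ 5.684 mm per year.
Specimen B: dividing by 2 density bands per year: 288 / 2 = 144 years. B's length ≈ 5.684 × 144 = 818.5 mm.

818.5 mm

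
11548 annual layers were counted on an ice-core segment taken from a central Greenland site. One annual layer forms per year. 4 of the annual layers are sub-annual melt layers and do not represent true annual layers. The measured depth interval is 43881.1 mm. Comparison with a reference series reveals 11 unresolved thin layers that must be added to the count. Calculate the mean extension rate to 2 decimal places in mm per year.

Correcting the raw count gives 11548 − 4 + 11 = 11555 true annual layers.
Mean rate = 43881.1 mm / 11555 years ≈ 3.80 mm per year.

3.80 mm per year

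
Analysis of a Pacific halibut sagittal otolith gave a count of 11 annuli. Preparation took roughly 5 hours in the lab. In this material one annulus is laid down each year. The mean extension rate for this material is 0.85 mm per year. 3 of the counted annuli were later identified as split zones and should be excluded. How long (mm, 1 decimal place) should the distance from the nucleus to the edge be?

6.8 mm

Adjusted count: 11 − 3 = 8 annuli.
Length ≈ 0.85 × 8 = 6.8 mm.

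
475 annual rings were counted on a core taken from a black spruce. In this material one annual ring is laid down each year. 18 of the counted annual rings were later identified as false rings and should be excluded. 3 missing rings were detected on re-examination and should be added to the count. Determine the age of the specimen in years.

460 yr

After corrections the count is 475 − 18 + 3 = 460 annual rings.
At one annual ring per year, that is 460 years.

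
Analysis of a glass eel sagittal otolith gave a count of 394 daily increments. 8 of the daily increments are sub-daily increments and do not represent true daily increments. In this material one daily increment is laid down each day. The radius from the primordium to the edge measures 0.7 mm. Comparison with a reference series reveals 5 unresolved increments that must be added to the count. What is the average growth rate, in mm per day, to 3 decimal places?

Adjusted count: 394 − 8 + 5 = 391 daily increments.
Mean rate = 0.7 mm / 391 days ≈ 0.002 mm per day.

0.002 mm per day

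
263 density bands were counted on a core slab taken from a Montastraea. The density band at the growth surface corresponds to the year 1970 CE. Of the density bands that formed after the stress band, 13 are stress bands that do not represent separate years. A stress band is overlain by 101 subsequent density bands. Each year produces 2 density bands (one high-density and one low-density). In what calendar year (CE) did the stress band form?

101 density bands formed after the stress band.
101 − 13 false = 88 true density bands after the stress band.
Dividing by 2 density bands per year: 88 / 2 = 44 years.
Counting back 44 years from 1970 CE places the stress band in 1970 − 44 = 1926 CE.

1926 CE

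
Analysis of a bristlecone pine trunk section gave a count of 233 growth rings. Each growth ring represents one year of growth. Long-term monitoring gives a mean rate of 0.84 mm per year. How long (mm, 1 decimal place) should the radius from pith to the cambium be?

The record spans 233 years at 0.84 mm per year.
233 years at 0.84 mm/year gives 0.84 × 233 = 195.7 mm.

195.7 mm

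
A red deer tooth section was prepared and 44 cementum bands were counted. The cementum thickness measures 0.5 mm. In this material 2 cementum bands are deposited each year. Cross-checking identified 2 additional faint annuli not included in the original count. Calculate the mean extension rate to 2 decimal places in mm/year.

After corrections the count is 44 + 2 = 46 cementum bands.
46 cementum bands at 2 per year is 46 / 2 = 23 years.
Mean rate = 0.5 mm / 23 years ≈ 0.02 mm/year.

0.02 mm/year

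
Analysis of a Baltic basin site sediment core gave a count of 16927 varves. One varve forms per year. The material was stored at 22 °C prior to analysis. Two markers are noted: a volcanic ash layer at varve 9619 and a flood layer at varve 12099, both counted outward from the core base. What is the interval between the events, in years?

2480 yr

12099 − 9619 = 2480 varves lie between the two events.
One varve per year makes the interval 2480 years.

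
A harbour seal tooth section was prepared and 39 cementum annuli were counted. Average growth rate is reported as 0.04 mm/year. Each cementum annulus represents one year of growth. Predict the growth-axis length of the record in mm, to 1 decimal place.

39 years of growth are recorded.
Predicted length = 0.04 mm/year × 39 years = 1.6 mm.

1.6 mm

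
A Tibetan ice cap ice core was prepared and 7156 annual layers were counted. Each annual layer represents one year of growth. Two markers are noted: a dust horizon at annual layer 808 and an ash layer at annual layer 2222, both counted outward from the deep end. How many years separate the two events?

The two markers are separated by 2222 − 808 = 1414 annual layers.
At one annual layer per year, 1414 years elapsed between them.

1414 years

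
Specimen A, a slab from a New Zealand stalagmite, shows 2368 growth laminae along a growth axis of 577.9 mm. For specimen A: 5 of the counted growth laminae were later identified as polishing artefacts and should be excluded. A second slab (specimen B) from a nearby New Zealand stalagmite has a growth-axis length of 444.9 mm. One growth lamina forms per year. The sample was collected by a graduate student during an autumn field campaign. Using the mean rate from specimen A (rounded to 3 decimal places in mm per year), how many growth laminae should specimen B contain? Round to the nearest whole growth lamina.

Specimen A: adjusted count: 2368 − 5 = 2363 growth laminae.
A: Mean rate = 577.9 mm / 2363 years ≈ 0.245 mm/yr.
Specimen B: 444.9 mm / 0.245 mm per year = 1815.92 years ≈ 1816 growth laminae.

1816 growth laminae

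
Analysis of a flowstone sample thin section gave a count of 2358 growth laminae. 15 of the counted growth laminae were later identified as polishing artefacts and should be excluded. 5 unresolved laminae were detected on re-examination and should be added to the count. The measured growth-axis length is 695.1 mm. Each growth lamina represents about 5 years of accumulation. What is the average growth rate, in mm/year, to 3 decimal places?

Correcting the raw count gives 2358 − 15 + 5 = 2348 true growth laminae.
At 5 years per growth lamina, 2348 × 5 = 11740 years.
Extension rate ≈ 695.1 / 11740 = 0.059 mm/year.

0.059 mm/year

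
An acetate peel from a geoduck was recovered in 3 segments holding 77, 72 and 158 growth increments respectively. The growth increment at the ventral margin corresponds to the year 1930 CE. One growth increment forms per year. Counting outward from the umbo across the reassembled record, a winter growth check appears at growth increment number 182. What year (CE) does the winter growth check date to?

1805 CE

Total growth increments = 77 + 72 + 158 = 307.
The winter growth check sits at growth increment 182 from the umbo, so 307 − 182 = 125 growth increments formed after it.
1930 − 125 = 1805 CE.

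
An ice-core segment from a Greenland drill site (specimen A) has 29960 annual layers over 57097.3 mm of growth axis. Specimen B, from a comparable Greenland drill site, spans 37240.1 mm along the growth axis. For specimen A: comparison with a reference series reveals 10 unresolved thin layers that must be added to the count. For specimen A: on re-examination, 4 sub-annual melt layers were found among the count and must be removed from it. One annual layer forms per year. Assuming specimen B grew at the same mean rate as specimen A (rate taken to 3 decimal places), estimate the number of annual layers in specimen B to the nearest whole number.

19549 annual layers

Specimen A: after corrections the count is 29960 − 4 + 10 = 29966 annual layers.
A: Extension rate ≈ 57097.3 / 29966 = 1.905 mm/yr.
For B, 37240.1 / 1.905 = 19548.61 years ≈ 19549 annual layers.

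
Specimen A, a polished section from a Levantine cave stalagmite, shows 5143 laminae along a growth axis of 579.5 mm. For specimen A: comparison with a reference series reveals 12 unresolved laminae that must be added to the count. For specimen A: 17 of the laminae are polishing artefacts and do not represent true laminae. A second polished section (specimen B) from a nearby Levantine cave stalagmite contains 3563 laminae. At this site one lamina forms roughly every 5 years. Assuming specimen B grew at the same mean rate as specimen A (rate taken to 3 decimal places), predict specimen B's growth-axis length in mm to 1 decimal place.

409.7 mm

Specimen A: after corrections the count is 5143 − 17 + 12 = 5138 laminae.
Specimen A: at 5 years per lamina, 5138 × 5 = 25690 years.
A: Mean rate = 579.5 mm / 25690 years ≈ 0.023 mm per year.
Specimen B: multiplying by 5 years per lamina: 3563 × 5 = 17815 years. B's length ≈ 0.023 × 17815 = 409.7 mm.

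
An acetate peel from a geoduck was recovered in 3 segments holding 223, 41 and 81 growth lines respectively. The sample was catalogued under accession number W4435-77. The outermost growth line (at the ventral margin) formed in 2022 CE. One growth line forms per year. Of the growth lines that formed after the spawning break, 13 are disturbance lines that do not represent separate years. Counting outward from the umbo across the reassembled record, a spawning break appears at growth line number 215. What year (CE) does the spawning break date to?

Total growth lines = 223 + 41 + 81 = 345.
345 − 215 = 130 growth lines lie beyond the spawning break toward the ventral margin.
Removing the 13 false growth lines leaves 130 − 13 = 117 true growth lines beyond the spawning break.
Counting back 117 years from 2022 CE places the spawning break in 2022 − 117 = 1905 CE.

1905 CE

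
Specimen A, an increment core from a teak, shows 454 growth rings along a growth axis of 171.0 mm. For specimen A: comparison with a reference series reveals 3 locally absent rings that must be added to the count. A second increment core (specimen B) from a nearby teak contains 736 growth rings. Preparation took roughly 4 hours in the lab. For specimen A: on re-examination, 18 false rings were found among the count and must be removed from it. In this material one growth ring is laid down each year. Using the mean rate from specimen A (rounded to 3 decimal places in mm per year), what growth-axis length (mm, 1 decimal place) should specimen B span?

Specimen A: correcting the raw count gives 454 − 18 + 3 = 439 true growth rings.
A: Extension rate ≈ 171.0 / 439 = 0.390 mm per year.
Length of B = 0.390 × 736 = 287.0 mm.

287.0 mm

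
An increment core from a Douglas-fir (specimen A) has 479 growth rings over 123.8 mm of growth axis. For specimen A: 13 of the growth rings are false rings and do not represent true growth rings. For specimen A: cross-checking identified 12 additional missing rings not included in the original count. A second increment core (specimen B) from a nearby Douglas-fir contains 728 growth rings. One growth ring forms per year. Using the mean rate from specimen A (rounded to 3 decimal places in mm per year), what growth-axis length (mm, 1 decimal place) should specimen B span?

Specimen A: after corrections the count is 479 − 13 + 12 = 478 growth rings.
A: Mean rate = 123.8 mm / 478 years ≈ 0.259 mm/year.
B's length ≈ 0.259 × 728 = 188.6 mm.

188.6 mm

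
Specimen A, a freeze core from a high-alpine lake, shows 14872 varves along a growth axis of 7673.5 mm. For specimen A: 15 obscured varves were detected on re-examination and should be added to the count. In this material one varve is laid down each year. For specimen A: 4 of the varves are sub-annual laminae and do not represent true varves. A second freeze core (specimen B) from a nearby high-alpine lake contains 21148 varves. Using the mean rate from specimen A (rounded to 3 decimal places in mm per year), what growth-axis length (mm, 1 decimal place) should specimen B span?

Specimen A: after corrections the count is 14872 − 4 + 15 = 14883 varves.
A: Extension rate ≈ 7673.5 / 14883 = 0.516 mm/year.
For B, 0.516 mm/year × 21148 years = 10912.4 mm.

10912.4 mm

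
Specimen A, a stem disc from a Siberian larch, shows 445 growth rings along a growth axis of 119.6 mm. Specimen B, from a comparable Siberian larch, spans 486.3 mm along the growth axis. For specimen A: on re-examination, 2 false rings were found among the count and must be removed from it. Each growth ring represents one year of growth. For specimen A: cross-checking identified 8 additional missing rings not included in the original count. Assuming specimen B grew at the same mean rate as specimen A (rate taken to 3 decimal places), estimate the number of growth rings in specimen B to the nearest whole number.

1835 growth rings

Specimen A: after corrections the count is 445 − 2 + 8 = 451 growth rings.
A: Extension rate ≈ 119.6 / 451 = 0.265 mm/year.
Specimen B: 486.3 mm / 0.265 mm per year = 1835.09 years ≈ 1835 growth rings.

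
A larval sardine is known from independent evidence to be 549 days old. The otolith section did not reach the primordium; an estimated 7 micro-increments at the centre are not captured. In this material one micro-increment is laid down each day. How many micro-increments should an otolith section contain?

One micro-increment per day gives 549 micro-increments over 549 days.
Less the 7 uncaptured micro-increments: 549 − 7 = 542.

542 micro-increments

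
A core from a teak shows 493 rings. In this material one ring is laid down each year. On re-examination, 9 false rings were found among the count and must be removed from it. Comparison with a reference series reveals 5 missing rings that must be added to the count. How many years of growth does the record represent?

489 years

True ring count = 493 − 9 + 5 = 489.
With a one-to-one ring periodicity this is 489 years.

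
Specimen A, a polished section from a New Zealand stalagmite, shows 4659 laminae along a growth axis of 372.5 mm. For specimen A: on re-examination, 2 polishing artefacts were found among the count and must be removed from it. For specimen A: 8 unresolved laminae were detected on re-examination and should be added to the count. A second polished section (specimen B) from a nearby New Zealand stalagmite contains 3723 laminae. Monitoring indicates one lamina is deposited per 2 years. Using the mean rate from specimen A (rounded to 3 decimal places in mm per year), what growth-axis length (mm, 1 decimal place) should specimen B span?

297.8 mm

Specimen A: true lamina count = 4659 − 2 + 8 = 4665.
Specimen A: at 2 years per lamina, 4665 × 2 = 9330 years.
A: Mean rate = 372.5 mm / 9330 years ≈ 0.040 mm/year.
Specimen B: multiplying by 2 years per lamina: 3723 × 2 = 7446 years. B's length ≈ 0.040 × 7446 = 297.8 mm.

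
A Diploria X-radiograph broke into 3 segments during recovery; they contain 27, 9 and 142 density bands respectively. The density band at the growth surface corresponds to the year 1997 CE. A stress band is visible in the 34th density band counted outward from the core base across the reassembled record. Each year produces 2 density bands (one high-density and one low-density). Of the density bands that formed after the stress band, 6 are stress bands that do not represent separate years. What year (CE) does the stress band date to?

Total density bands = 27 + 9 + 142 = 178.
The stress band sits at density band 34 from the core base, so 178 − 34 = 144 density bands formed after it.
Removing the 6 false density bands leaves 144 − 6 = 138 true density bands beyond the stress band.
138 density bands at 2 per year is 138 / 2 = 69 years.
Counting back 69 years from 1997 CE places the stress band in 1997 − 69 = 1928 CE.

1928 CE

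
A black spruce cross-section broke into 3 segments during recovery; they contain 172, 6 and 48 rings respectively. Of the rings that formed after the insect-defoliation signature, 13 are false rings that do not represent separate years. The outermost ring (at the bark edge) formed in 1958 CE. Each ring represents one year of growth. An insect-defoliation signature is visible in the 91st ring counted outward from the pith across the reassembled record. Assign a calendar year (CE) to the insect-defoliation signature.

Total rings = 172 + 6 + 48 = 226.
The insect-defoliation signature sits at ring 91 from the pith, so 226 − 91 = 135 rings formed after it.
Removing the 13 false rings leaves 135 − 13 = 122 true rings beyond the insect-defoliation signature.
Counting back 122 years from 1958 CE places the insect-defoliation signature in 1958 − 122 = 1836 CE.

1836 CE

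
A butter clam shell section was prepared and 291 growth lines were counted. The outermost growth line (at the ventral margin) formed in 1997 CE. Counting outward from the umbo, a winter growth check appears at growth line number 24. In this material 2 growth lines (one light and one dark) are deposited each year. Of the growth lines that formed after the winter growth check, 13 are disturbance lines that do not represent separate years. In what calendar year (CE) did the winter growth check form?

1870 CE

291 − 24 = 267 growth lines lie beyond the winter growth check toward the ventral margin.
Removing the 13 false growth lines leaves 267 − 13 = 254 true growth lines beyond the winter growth check.
With 2 growth lines per year, 254 / 2 = 127 years.
Counting back 127 years from 1997 CE places the winter growth check in 1997 − 127 = 1870 CE.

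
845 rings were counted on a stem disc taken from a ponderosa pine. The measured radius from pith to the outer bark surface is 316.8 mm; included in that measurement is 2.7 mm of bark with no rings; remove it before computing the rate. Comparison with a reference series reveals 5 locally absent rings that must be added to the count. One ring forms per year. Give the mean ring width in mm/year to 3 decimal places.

Correcting the raw count gives 845 + 5 = 850 true rings.
Removing the 2.7 mm offcut leaves 316.8 − 2.7 = 314.1 mm.
314.1 mm over 850 years gives 314.1 / 850 ≈ 0.370 mm/year.

0.370 mm/year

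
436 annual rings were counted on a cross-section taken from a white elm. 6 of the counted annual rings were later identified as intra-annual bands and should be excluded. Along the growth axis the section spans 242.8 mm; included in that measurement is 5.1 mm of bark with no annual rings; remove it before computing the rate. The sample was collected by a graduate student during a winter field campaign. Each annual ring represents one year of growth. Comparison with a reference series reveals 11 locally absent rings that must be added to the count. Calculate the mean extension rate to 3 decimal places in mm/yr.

0.539 mm/yr

After corrections the count is 436 − 6 + 11 = 441 annual rings.
The growth record spans 242.8 − 5.1 = 237.7 mm.
Mean rate = 237.7 mm / 441 years ≈ 0.539 mm/yr.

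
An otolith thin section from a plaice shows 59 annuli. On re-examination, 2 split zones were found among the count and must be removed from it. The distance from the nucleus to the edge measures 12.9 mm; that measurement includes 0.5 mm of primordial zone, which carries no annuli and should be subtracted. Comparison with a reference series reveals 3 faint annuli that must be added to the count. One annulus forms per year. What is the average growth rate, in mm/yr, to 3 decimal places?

After corrections the count is 59 − 2 + 3 = 60 annuli.
Net length = 12.9 − 0.5 = 12.4 mm.
Mean rate = 12.4 mm / 60 years ≈ 0.207 mm/yr.

0.207 mm/yr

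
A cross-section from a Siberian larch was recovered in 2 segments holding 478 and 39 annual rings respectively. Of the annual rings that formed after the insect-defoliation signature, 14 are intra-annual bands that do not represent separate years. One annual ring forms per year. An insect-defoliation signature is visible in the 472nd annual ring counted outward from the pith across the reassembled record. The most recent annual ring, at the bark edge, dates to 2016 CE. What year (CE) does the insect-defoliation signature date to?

1985 CE

Total annual rings = 478 + 39 = 517.
The insect-defoliation signature sits at annual ring 472 from the pith, so 517 − 472 = 45 annual rings formed after it.
Removing the 14 false annual rings leaves 45 − 14 = 31 true annual rings beyond the insect-defoliation signature.
The annual ring at the bark edge is 2016 CE, so the insect-defoliation signature dates to 2016 − 31 = 1985 CE.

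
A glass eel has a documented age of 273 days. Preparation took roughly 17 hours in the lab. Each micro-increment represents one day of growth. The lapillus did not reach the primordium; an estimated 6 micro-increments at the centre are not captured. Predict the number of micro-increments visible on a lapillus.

Expected micro-increments over 273 days: 273.
Subtracting the 6 micro-increments not captured gives 273 − 6 = 267 micro-increments in the record.

267 micro-increments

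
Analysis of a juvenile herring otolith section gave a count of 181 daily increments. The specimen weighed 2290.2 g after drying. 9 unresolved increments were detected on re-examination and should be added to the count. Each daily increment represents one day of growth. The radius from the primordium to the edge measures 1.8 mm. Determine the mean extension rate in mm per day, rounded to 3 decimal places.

Correcting the raw count gives 181 + 9 = 190 true daily increments.
1.8 mm over 190 days gives 1.8 / 190 ≈ 0.009 mm per day.

0.009 mm per day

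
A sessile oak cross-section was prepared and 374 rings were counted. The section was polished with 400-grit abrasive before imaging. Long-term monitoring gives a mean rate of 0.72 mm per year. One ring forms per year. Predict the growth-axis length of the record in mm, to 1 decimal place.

374 years of growth are recorded.
374 years at 0.72 mm/year gives 0.72 × 374 = 269.3 mm.

269.3 mm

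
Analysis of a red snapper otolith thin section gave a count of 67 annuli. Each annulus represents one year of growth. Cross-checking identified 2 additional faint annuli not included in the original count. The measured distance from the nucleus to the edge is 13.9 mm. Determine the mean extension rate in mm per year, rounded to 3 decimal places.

Correcting the raw count gives 67 + 2 = 69 true annuli.
Mean rate = 13.9 mm / 69 years ≈ 0.201 mm per year.

0.201 mm per year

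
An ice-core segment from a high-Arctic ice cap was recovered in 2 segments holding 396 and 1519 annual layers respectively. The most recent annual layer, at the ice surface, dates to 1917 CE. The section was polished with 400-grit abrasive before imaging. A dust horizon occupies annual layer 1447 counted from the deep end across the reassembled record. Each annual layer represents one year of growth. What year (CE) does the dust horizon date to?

1449 CE

Total annual layers = 396 + 1519 = 1915.
Between annual layer 1447 and the ice surface there are 1915 − 1447 = 468 annual layers.
1917 − 468 = 1449 CE.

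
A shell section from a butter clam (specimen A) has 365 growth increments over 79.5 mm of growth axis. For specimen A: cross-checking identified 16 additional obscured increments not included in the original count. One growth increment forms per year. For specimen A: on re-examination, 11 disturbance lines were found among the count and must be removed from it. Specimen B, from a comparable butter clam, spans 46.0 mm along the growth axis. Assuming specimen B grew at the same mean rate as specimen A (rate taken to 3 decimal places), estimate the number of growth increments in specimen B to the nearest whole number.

Specimen A: true growth increment count = 365 − 11 + 16 = 370.
A: Mean rate = 79.5 mm / 370 years ≈ 0.215 mm/yr.
B spans 46.0 / 0.215 = 213.95 years ≈ 214 growth increments.

214 growth increments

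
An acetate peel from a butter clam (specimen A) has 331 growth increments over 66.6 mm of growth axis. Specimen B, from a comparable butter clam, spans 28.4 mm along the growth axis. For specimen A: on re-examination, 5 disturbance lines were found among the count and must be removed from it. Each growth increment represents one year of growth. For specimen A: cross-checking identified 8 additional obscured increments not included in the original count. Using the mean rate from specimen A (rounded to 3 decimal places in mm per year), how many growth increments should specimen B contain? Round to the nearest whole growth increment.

143 growth increments

Specimen A: adjusted count: 331 − 5 + 8 = 334 growth increments.
A: Extension rate ≈ 66.6 / 334 = 0.199 mm/yr.
For B, 28.4 / 0.199 = 142.71 years ≈ 143 growth increments.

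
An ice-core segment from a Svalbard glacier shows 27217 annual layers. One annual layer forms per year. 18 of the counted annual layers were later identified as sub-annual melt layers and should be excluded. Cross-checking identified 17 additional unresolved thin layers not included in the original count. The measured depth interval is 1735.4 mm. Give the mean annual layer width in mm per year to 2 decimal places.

0.06 mm per year

Adjusted count: 27217 − 18 + 17 = 27216 annual layers.
Extension rate ≈ 1735.4 / 27216 = 0.06 mm per year.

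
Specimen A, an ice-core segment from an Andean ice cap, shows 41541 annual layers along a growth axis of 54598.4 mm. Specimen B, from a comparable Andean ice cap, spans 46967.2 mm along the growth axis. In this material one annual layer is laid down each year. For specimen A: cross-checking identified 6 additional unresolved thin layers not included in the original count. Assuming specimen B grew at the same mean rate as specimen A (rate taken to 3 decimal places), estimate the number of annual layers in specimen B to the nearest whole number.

35744 annual layers

Specimen A: correcting the raw count gives 41541 + 6 = 41547 true annual layers.
A: 54598.4 mm over 41547 years gives 54598.4 / 41547 ≈ 1.314 mm per year.
B spans 46967.2 / 1.314 = 35743.68 years ≈ 35744 annual layers.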